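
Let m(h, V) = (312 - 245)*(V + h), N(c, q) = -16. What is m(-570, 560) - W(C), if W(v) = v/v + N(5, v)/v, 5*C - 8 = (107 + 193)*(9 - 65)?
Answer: -1408439/2099 ≈ -671.00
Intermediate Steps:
m(h, V) = 67*V + 67*h (m(h, V) = 67*(V + h) = 67*V + 67*h)
C = -16792/5 (C = 8/5 + ((107 + 193)*(9 - 65))/5 = 8/5 + (300*(-56))/5 = 8/5 + (⅕)*(-16800) = 8/5 - 3360 = -16792/5 ≈ -3358.4)
W(v) = 1 - 16/v (W(v) = v/v - 16/v = 1 - 16/v)
m(-570, 560) - W(C) = (67*560 + 67*(-570)) - (-16 - 16792/5)/(-16792/5) = (37520 - 38190) - (-5)*(-16872)/(16792*5) = -670 - 1*2109/2099 = -670 - 2109/2099 = -1408439/2099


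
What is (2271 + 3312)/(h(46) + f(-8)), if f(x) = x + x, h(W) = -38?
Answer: -1861/18 ≈ -103.39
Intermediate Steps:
f(x) = 2*x
(2271 + 3312)/(h(46) + f(-8)) = (2271 + 3312)/(-38 + 2*(-8)) = 5583/(-38 - 16) = 5583/(-54) = 5583*(-1/54) = -1861/18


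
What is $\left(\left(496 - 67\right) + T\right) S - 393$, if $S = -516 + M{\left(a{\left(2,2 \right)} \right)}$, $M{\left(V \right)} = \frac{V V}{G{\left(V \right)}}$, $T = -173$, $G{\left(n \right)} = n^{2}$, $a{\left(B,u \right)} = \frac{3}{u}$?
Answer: $-132233$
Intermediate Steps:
$M{\left(V \right)} = 1$ ($M{\left(V \right)} = \frac{V V}{V^{2}} = \frac{V^{2}}{V^{2}} = 1$)
$S = -515$ ($S = -516 + 1 = -515$)
$\left(\left(496 - 67\right) + T\right) S - 393 = \left(\left(496 - 67\right) - 173\right) \left(-515\right) - 393 = \left(429 - 173\right) \left(-515\right) - 393 = 256 \left(-515\right) - 393 = -131840 - 393 = -132233$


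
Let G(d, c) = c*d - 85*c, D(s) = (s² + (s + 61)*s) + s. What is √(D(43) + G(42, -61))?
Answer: √8987 ≈ 94.800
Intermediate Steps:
D(s) = s + s² + s*(61 + s) (D(s) = (s² + (61 + s)*s) + s = (s² + s*(61 + s)) + s = s + s² + s*(61 + s))
G(d, c) = -85*c + c*d
√(D(43) + G(42, -61)) = √(2*43*(31 + 43) - 61*(-85 + 42)) = √(2*43*74 - 61*(-43)) = √(6364 + 2623) = √8987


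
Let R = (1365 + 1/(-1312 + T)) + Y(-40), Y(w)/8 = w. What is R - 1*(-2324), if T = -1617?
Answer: 9867800/2929 ≈ 3369.0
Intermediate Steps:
Y(w) = 8*w
R = 3060804/2929 (R = (1365 + 1/(-1312 - 1617)) + 8*(-40) = (1365 + 1/(-2929)) - 320 = (1365 - 1/2929) - 320 = 3998084/2929 - 320 = 3060804/2929 ≈ 1045.0)
R - 1*(-2324) = 3060804/2929 - 1*(-2324) = 3060804/2929 + 2324 = 9867800/2929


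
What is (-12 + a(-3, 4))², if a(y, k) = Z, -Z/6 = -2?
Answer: 0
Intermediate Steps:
Z = 12 (Z = -6*(-2) = 12)
a(y, k) = 12
(-12 + a(-3, 4))² = (-12 + 12)² = 0² = 0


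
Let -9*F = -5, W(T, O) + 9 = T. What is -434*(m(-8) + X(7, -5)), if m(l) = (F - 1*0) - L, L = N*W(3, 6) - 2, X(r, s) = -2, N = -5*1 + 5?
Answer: -2170/9 ≈ -241.11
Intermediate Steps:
N = 0 (N = -5 + 5 = 0)
W(T, O) = -9 + T
F = 5/9 (F = -1/9*(-5) = 5/9 ≈ 0.55556)
L = -2 (L = 0*(-9 + 3) - 2 = 0*(-6) - 2 = 0 - 2 = -2)
m(l) = 23/9 (m(l) = (5/9 - 1*0) - 1*(-2) = (5/9 + 0) + 2 = 5/9 + 2 = 23/9)
-434*(m(-8) + X(7, -5)) = -434*(23/9 - 2) = -434*5/9 = -2170/9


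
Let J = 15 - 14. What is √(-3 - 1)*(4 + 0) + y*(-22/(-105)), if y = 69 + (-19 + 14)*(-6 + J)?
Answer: 2068/105 + 8*I ≈ 19.695 + 8.0*I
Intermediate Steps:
J = 1
y = 94 (y = 69 + (-19 + 14)*(-6 + 1) = 69 - 5*(-5) = 69 + 25 = 94)
√(-3 - 1)*(4 + 0) + y*(-22/(-105)) = √(-3 - 1)*(4 + 0) + 94*(-22/(-105)) = √(-4)*4 + 94*(-22*(-1/105)) = (2*I)*4 + 94*(22/105) = 8*I + 2068/105 = 2068/105 + 8*I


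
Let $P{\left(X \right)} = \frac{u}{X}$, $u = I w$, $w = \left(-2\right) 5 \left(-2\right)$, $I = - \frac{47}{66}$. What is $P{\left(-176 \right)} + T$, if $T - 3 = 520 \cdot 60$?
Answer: $\frac{90613747}{2904} \approx 31203.0$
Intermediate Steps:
$I = - \frac{47}{66}$ ($I = \left(-47\right) \frac{1}{66} = - \frac{47}{66} \approx -0.71212$)
$w = 20$ ($w = \left(-10\right) \left(-2\right) = 20$)
$T = 31203$ ($T = 3 + 520 \cdot 60 = 3 + 31200 = 31203$)
$u = - \frac{470}{33}$ ($u = \left(- \frac{47}{66}\right) 20 = - \frac{470}{33} \approx -14.242$)
$P{\left(X \right)} = - \frac{470}{33 X}$
$P{\left(-176 \right)} + T = - \frac{470}{33 \left(-176\right)} + 31203 = \left(- \frac{470}{33}\right) \left(- \frac{1}{176}\right) + 31203 = \frac{235}{2904} + 31203 = \frac{90613747}{2904}$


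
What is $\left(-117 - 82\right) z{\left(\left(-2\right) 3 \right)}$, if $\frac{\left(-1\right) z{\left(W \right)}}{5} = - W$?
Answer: $5970$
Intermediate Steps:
$z{\left(W \right)} = 5 W$ ($z{\left(W \right)} = - 5 \left(- W\right) = 5 W$)
$\left(-117 - 82\right) z{\left(\left(-2\right) 3 \right)} = \left(-117 - 82\right) 5 \left(\left(-2\right) 3\right) = - 199 \cdot 5 \left(-6\right) = \left(-199\right) \left(-30\right) = 5970$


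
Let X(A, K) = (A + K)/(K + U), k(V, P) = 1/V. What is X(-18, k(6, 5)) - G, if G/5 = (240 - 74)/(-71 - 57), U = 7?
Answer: 10997/2752 ≈ 3.9960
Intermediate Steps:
X(A, K) = (A + K)/(7 + K) (X(A, K) = (A + K)/(K + 7) = (A + K)/(7 + K))
G = -415/64 (G = 5*((240 - 74)/(-71 - 57)) = 5*(166/(-128)) = 5*(166*(-1/128)) = 5*(-83/64) = -415/64 ≈ -6.4844)
X(-18, k(6, 5)) - G = (-18 + 1/6)/(7 + 1/6) - 1*(-415/64) = (-18 + ⅙)/(7 + ⅙) + 415/64 = -107/6/(43/6) + 415/64 = (6/43)*(-107/6) + 415/64 = -107/43 + 415/64 = 10997/2752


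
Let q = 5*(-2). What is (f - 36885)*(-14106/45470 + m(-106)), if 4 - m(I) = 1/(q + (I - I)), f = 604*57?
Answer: -423392697/45470 ≈ -9311.5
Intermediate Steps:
f = 34428
q = -10
m(I) = 41/10 (m(I) = 4 - 1/(-10 + (I - I)) = 4 - 1/(-10 + 0) = 4 - 1/(-10) = 4 - 1*(-⅒) = 4 + ⅒ = 41/10)
(f - 36885)*(-14106/45470 + m(-106)) = (34428 - 36885)*(-14106/45470 + 41/10) = -2457*(-14106*1/45470 + 41/10) = -2457*(-7053/22735 + 41/10) = -2457*172321/45470 = -423392697/45470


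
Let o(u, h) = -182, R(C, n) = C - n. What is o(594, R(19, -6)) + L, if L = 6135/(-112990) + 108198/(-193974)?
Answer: -133411052461/730570742 ≈ -182.61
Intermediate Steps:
L = -447177417/730570742 (L = 6135*(-1/112990) + 108198*(-1/193974) = -1227/22598 - 18033/32329 = -447177417/730570742 ≈ -0.61209)
o(594, R(19, -6)) + L = -182 - 447177417/730570742 = -133411052461/730570742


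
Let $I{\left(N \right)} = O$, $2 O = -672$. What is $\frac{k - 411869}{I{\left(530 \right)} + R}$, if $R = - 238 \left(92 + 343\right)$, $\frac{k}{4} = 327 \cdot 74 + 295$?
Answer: $\frac{313897}{103866} \approx 3.0221$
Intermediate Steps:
$O = -336$ ($O = \frac{1}{2} \left(-672\right) = -336$)
$k = 97972$ ($k = 4 \left(327 \cdot 74 + 295\right) = 4 \left(24198 + 295\right) = 4 \cdot 24493 = 97972$)
$I{\left(N \right)} = -336$
$R = -103530$ ($R = \left(-238\right) 435 = -103530$)
$\frac{k - 411869}{I{\left(530 \right)} + R} = \frac{97972 - 411869}{-336 - 103530} = - \frac{313897}{-103866} = \left(-313897\right) \left(- \frac{1}{103866}\right) = \frac{313897}{103866}$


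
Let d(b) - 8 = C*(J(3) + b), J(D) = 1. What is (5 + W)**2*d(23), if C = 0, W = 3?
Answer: 512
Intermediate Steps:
d(b) = 8 (d(b) = 8 + 0*(1 + b) = 8 + 0 = 8)
(5 + W)**2*d(23) = (5 + 3)**2*8 = 8**2*8 = 64*8 = 512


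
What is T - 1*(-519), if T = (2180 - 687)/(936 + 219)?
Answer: 600938/1155 ≈ 520.29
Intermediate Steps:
T = 1493/1155 ≈ 1.2926
T - 1*(-519) = 1493/1155 - 1*(-519) = 1493/1155 + 519 = 600938/1155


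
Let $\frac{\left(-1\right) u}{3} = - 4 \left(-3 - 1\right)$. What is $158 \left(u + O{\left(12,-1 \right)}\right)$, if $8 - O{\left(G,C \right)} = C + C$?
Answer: $-6004$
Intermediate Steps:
$O{\left(G,C \right)} = 8 - 2 C$ ($O{\left(G,C \right)} = 8 - \left(C + C\right) = 8 - 2 C$)
$u = -48$ ($u = - 3 \left(- 4 \left(-3 - 1\right)\right) = - 3 \left(\left(-4\right) \left(-4\right)\right) = \left(-3\right) 16 = -48$)
$158 \left(u + O{\left(12,-1 \right)}\right) = 158 \left(-48 + \left(8 - -2\right)\right) = 158 \left(-48 + \left(8 + 2\right)\right) = 158 \left(-48 + 10\right) = 158 \left(-38\right) = -6004$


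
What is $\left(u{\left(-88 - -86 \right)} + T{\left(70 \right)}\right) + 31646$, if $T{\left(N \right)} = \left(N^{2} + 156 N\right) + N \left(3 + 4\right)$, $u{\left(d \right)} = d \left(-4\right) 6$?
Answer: $48004$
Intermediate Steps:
$u{\left(d \right)} = - 24 d$ ($u{\left(d \right)} = - 4 d 6 = - 24 d$)
$T{\left(N \right)} = N^{2} + 163 N$ ($T{\left(N \right)} = \left(N^{2} + 156 N\right) + N 7 = \left(N^{2} + 156 N\right) + 7 N = N^{2} + 163 N$)
$\left(u{\left(-88 - -86 \right)} + T{\left(70 \right)}\right) + 31646 = \left(- 24 \left(-88 - -86\right) + 70 \left(163 + 70\right)\right) + 31646 = \left(- 24 \left(-88 + 86\right) + 70 \cdot 233\right) + 31646 = \left(\left(-24\right) \left(-2\right) + 16310\right) + 31646 = \left(48 + 16310\right) + 31646 = 16358 + 31646 = 48004$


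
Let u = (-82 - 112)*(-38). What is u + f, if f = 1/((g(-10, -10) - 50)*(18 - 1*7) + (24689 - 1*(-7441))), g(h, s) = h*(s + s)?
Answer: 249026161/33780 ≈ 7372.0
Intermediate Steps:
g(h, s) = 2*h*s (g(h, s) = h*(2*s) = 2*h*s)
u = 7372 (u = -194*(-38) = 7372)
f = 1/33780 (f = 1/((2*(-10)*(-10) - 50)*(18 - 1*7) + (24689 - 1*(-7441))) = 1/((200 - 50)*(18 - 7) + (24689 + 7441)) = 1/(150*11 + 32130) = 1/(1650 + 32130) = 1/33780 ≈ 2.9603e-5)
u + f = 7372 + 1/33780 = 249026161/33780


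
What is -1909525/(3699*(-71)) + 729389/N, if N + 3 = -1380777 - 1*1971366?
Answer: 2069815962323/293456917278 ≈ 7.0532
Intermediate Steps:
N = -3352146 (N = -3 + (-1380777 - 1*1971366) = -3 + (-1380777 - 1971366) = -3 - 3352143 = -3352146)
-1909525/(3699*(-71)) + 729389/N = -1909525/(3699*(-71)) + 729389/(-3352146) = -1909525/(-262629) + 729389*(-1/3352146) = -1909525*(-1/262629) - 729389/3352146 = 1909525/262629 - 729389/3352146 = 2069815962323/293456917278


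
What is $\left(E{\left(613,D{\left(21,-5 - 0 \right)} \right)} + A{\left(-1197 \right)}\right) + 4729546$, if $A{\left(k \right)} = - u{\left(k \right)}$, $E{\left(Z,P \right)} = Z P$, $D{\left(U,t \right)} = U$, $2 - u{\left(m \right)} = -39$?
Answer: $4742378$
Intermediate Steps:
$u{\left(m \right)} = 41$ ($u{\left(m \right)} = 2 - -39 = 2 + 39 = 41$)
$E{\left(Z,P \right)} = P Z$
$A{\left(k \right)} = -41$ ($A{\left(k \right)} = \left(-1\right) 41 = -41$)
$\left(E{\left(613,D{\left(21,-5 - 0 \right)} \right)} + A{\left(-1197 \right)}\right) + 4729546 = \left(21 \cdot 613 - 41\right) + 4729546 = \left(12873 - 41\right) + 4729546 = 12832 + 4729546 = 4742378$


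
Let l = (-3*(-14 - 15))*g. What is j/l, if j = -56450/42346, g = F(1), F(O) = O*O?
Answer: -28225/1842051 ≈ -0.015323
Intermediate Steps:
F(O) = O**2
g = 1 (g = 1**2 = 1)
l = 87 (l = -3*(-14 - 15)*1 = -3*(-29)*1 = 87*1 = 87)
j = -28225/21173 (j = -56450*1/42346 = -28225/21173 ≈ -1.3331)
j/l = -28225/21173/87 = -28225/21173*1/87 = -28225/1842051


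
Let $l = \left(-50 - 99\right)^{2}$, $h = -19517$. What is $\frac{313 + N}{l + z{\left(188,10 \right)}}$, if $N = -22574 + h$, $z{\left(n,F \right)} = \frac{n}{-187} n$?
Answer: $- \frac{2604162}{1372081} \approx -1.898$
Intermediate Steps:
$z{\left(n,F \right)} = - \frac{n^{2}}{187}$ ($z{\left(n,F \right)} = n \left(- \frac{1}{187}\right) n = - \frac{n}{187} n = - \frac{n^{2}}{187}$)
$l = 22201$ ($l = \left(-149\right)^{2} = 22201$)
$N = -42091$ ($N = -22574 - 19517 = -42091$)
$\frac{313 + N}{l + z{\left(188,10 \right)}} = \frac{313 - 42091}{22201 - \frac{188^{2}}{187}} = - \frac{41778}{22201 - \frac{35344}{187}} = - \frac{41778}{\frac{4116243}{187}} = \left(-41778\right) \frac{187}{4116243} = - \frac{2604162}{1372081}$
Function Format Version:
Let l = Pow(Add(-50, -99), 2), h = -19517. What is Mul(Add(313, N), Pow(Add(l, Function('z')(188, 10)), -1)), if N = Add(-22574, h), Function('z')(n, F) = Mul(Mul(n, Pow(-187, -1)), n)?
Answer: Rational(-2604162, 1372081) ≈ -1.8980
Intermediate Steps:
Function('z')(n, F) = Mul(Rational(-1, 187), Pow(n, 2)) (Function('z')(n, F) = Mul(Mul(n, Rational(-1, 187)), n) = Mul(Mul(Rational(-1, 187), n), n) = Mul(Rational(-1, 187), Pow(n, 2)))
l = 22201 (l = Pow(-149, 2) = 22201)
N = -42091 (N = Add(-22574, -19517) = -42091)
Mul(Add(313, N), Pow(Add(l, Function('z')(188, 10)), -1)) = Mul(Add(313, -42091), Pow(Add(22201, Mul(Rational(-1, 187), Pow(188, 2))), -1)) = Mul(-41778, Pow(Add(22201, Mul(Rational(-1, 187), 35344)), -1)) = Mul(-41778, Pow(Add(22201, Rational(-35344, 187)), -1)) = Mul(-41778, Pow(Rational(4116243, 187), -1)) = Mul(-41778, Rational(187, 4116243)) = Rational(-2604162, 1372081)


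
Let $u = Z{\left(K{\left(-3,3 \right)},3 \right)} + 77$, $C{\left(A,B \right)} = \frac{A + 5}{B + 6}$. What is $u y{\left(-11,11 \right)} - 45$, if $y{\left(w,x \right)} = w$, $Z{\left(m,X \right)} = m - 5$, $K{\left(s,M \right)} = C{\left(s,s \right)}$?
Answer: $- \frac{2533}{3} \approx -844.33$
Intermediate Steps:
$C{\left(A,B \right)} = \frac{5 + A}{6 + B}$
$K{\left(s,M \right)} = \frac{5 + s}{6 + s}$
$Z{\left(m,X \right)} = -5 + m$
$u = \frac{218}{3}$ ($u = \left(-5 + \frac{5 - 3}{6 - 3}\right) + 77 = \left(-5 + \frac{1}{3} \cdot 2\right) + 77 = \left(-5 + \frac{2}{3}\right) + 77 = - \frac{13}{3} + 77 = \frac{218}{3} \approx 72.667$)
$u y{\left(-11,11 \right)} - 45 = \frac{218}{3} \left(-11\right) - 45 = - \frac{2398}{3} - 45 = - \frac{2533}{3}$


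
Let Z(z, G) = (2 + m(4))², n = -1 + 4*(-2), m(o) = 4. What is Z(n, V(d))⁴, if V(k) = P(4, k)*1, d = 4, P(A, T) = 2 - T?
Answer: 1679616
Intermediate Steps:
n = -9 (n = -1 - 8 = -9)
V(k) = 2 - k (V(k) = (2 - k)*1 = 2 - k)
Z(z, G) = 36 (Z(z, G) = (2 + 4)² = 6² = 36)
Z(n, V(d))⁴ = 36⁴ = 1679616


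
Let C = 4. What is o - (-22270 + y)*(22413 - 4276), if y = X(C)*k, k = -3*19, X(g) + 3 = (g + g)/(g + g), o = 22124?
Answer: 401865496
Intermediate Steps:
X(g) = -2 (X(g) = -3 + (g + g)/(g + g) = -3 + (2*g)/((2*g)) = -3 + (2*g)*(1/(2*g)) = -3 + 1 = -2)
k = -57
y = 114 (y = -2*(-57) = 114)
o - (-22270 + y)*(22413 - 4276) = 22124 - (-22270 + 114)*(22413 - 4276) = 22124 - (-22156)*18137 = 22124 - 1*(-401843372) = 22124 + 401843372 = 401865496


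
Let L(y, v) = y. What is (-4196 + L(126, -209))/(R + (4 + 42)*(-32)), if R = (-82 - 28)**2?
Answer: -2035/5314 ≈ -0.38295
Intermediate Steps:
R = 12100 (R = (-110)**2 = 12100)
(-4196 + L(126, -209))/(R + (4 + 42)*(-32)) = (-4196 + 126)/(12100 + (4 + 42)*(-32)) = -4070/(12100 + 46*(-32)) = -4070/(12100 - 1472) = -4070/10628 = -4070*1/10628 = -2035/5314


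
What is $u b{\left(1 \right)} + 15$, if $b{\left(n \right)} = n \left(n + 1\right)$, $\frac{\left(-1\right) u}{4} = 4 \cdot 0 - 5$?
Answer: $55$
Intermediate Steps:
$u = 20$ ($u = - 4 \left(4 \cdot 0 - 5\right) = - 4 \left(0 - 5\right) = \left(-4\right) \left(-5\right) = 20$)
$b{\left(n \right)} = n \left(1 + n\right)$
$u b{\left(1 \right)} + 15 = 20 \cdot 1 \left(1 + 1\right) + 15 = 20 \cdot 1 \cdot 2 + 15 = 20 \cdot 2 + 15 = 40 + 15 = 55$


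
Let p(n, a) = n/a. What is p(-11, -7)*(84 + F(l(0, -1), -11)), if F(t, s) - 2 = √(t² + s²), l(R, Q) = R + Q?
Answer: 946/7 + 11*√122/7 ≈ 152.50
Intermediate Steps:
l(R, Q) = Q + R
F(t, s) = 2 + √(s² + t²) (F(t, s) = 2 + √(t² + s²) = 2 + √(s² + t²))
p(-11, -7)*(84 + F(l(0, -1), -11)) = (-11/(-7))*(84 + (2 + √((-11)² + (-1 + 0)²))) = (-11*(-⅐))*(84 + (2 + √(121 + (-1)²))) = 11*(84 + (2 + √(121 + 1)))/7 = 11*(84 + (2 + √122))/7 = 11*(86 + √122)/7 = 946/7 + 11*√122/7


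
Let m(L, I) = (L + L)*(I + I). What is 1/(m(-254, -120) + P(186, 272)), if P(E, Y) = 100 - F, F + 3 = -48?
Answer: 1/122071 ≈ 8.1920e-6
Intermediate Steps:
F = -51 (F = -3 - 48 = -51)
m(L, I) = 4*I*L (m(L, I) = (2*L)*(2*I) = 4*I*L)
P(E, Y) = 151 (P(E, Y) = 100 - 1*(-51) = 100 + 51 = 151)
1/(m(-254, -120) + P(186, 272)) = 1/(4*(-120)*(-254) + 151) = 1/(121920 + 151) = 1/122071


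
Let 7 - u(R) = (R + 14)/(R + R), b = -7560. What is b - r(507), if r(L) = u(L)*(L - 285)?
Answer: -1520989/169 ≈ -8999.9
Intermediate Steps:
u(R) = 7 - (14 + R)/(2*R) (u(R) = 7 - (R + 14)/(R + R) = 7 - (14 + R)/(2*R))
r(L) = (-285 + L)*(13/2 - 7/L) (r(L) = (13/2 - 7/L)*(L - 285) = (13/2 - 7/L)*(-285 + L) = (-285 + L)*(13/2 - 7/L))
b - r(507) = -7560 - (-285 + 507)*(-14 + 13*507)/(2*507) = -7560 - 222*(-14 + 6591)/(2*507) = -7560 - 222*6577/(2*507) = -7560 - 1*243349/169 = -7560 - 243349/169 = -1520989/169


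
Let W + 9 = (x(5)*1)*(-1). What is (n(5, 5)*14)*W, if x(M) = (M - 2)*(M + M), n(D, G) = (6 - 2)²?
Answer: -8736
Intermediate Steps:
n(D, G) = 16 (n(D, G) = 4² = 16)
x(M) = 2*M*(-2 + M) (x(M) = (-2 + M)*(2*M) = 2*M*(-2 + M))
W = -39 (W = -9 + ((2*5*(-2 + 5))*1)*(-1) = -9 + ((2*5*3)*1)*(-1) = -9 + (30*1)*(-1) = -9 + 30*(-1) = -9 - 30 = -39)
(n(5, 5)*14)*W = (16*14)*(-39) = 224*(-39) = -8736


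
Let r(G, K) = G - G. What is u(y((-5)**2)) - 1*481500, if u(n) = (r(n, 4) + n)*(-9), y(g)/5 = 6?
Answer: -481770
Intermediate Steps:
y(g) = 30 (y(g) = 5*6 = 30)
r(G, K) = 0
u(n) = -9*n (u(n) = (0 + n)*(-9) = n*(-9) = -9*n)
u(y((-5)**2)) - 1*481500 = -9*30 - 1*481500 = -270 - 481500 = -481770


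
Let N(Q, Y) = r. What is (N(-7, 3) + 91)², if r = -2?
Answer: 7921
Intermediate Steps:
N(Q, Y) = -2
(N(-7, 3) + 91)² = (-2 + 91)² = 89² = 7921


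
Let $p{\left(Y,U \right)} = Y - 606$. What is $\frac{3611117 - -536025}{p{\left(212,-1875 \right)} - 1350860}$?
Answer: $- \frac{2073571}{675627} \approx -3.0691$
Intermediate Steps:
$p{\left(Y,U \right)} = -606 + Y$ ($p{\left(Y,U \right)} = Y - 606 = -606 + Y$)
$\frac{3611117 - -536025}{p{\left(212,-1875 \right)} - 1350860} = \frac{3611117 - -536025}{\left(-606 + 212\right) - 1350860} = \frac{3611117 + 536025}{-394 - 1350860} = \frac{4147142}{-1351254} = 4147142 \left(- \frac{1}{1351254}\right) = - \frac{2073571}{675627}$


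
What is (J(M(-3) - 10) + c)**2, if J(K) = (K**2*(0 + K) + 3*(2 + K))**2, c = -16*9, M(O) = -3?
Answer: 24728302235536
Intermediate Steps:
c = -144
J(K) = (6 + K**3 + 3*K)**2 (J(K) = (K**2*K + (6 + 3*K))**2 = (K**3 + (6 + 3*K))**2 = (6 + K**3 + 3*K)**2)
(J(M(-3) - 10) + c)**2 = ((6 + (-3 - 10)**3 + 3*(-3 - 10))**2 - 144)**2 = ((6 + (-13)**3 + 3*(-13))**2 - 144)**2 = ((6 - 2197 - 39)**2 - 144)**2 = ((-2230)**2 - 144)**2 = (4972900 - 144)**2 = 4972756**2 = 24728302235536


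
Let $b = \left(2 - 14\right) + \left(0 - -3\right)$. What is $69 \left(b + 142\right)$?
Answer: $9177$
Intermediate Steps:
$b = -9$ ($b = -12 + \left(0 + 3\right) = -12 + 3 = -9$)
$69 \left(b + 142\right) = 69 \left(-9 + 142\right) = 69 \cdot 133 = 9177$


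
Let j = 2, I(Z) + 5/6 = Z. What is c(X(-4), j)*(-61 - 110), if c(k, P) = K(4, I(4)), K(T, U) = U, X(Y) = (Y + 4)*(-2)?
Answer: -1083/2 ≈ -541.50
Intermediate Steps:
I(Z) = -⅚ + Z
X(Y) = -8 - 2*Y (X(Y) = (4 + Y)*(-2) = -8 - 2*Y)
c(k, P) = 19/6 (c(k, P) = -⅚ + 4 = 19/6)
c(X(-4), j)*(-61 - 110) = 19*(-61 - 110)/6 = (19/6)*(-171) = -1083/2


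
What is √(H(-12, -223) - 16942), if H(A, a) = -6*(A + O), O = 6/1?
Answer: I*√16906 ≈ 130.02*I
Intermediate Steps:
O = 6 (O = 6*1 = 6)
H(A, a) = -36 - 6*A (H(A, a) = -6*(A + 6) = -6*(6 + A) = -36 - 6*A)
√(H(-12, -223) - 16942) = √((-36 - 6*(-12)) - 16942) = √((-36 + 72) - 16942) = √(36 - 16942) = √(-16906) = I*√16906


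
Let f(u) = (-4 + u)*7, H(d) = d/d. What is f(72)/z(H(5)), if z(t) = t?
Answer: 476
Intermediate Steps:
H(d) = 1
f(u) = -28 + 7*u
f(72)/z(H(5)) = (-28 + 7*72)/1 = (-28 + 504)*1 = 476*1 = 476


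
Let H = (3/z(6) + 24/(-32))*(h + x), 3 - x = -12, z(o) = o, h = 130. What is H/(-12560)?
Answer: 29/10048 ≈ 0.0028861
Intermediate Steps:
x = 15 (x = 3 - 1*(-12) = 3 + 12 = 15)
H = -145/4 (H = (3/6 + 24/(-32))*(130 + 15) = (3*(1/6) + 24*(-1/32))*145 = (1/2 - 3/4)*145 = -1/4*145 = -145/4 ≈ -36.250)
H/(-12560) = -145/4/(-12560) = -145/4*(-1/12560) = 29/10048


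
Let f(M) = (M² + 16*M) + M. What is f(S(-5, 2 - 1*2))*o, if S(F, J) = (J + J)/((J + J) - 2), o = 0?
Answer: 0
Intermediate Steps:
S(F, J) = 2*J/(-2 + 2*J) (S(F, J) = (2*J)/(2*J - 2) = (2*J)/(-2 + 2*J) = 2*J/(-2 + 2*J))
f(M) = M² + 17*M
f(S(-5, 2 - 1*2))*o = (((2 - 1*2)/(-1 + (2 - 1*2)))*(17 + (2 - 1*2)/(-1 + (2 - 1*2))))*0 = (((2 - 2)/(-1 + (2 - 2)))*(17 + (2 - 2)/(-1 + (2 - 2))))*0 = ((0/(-1 + 0))*(17 + 0/(-1 + 0)))*0 = ((0/(-1))*(17 + 0/(-1)))*0 = ((0*(-1))*(17 + 0*(-1)))*0 = (0*(17 + 0))*0 = (0*17)*0 = 0*0 = 0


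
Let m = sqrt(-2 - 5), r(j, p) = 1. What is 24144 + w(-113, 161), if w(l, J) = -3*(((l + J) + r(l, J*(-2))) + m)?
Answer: 23997 - 3*I*sqrt(7) ≈ 23997.0 - 7.9373*I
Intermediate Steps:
m = I*sqrt(7) (m = sqrt(-7) = I*sqrt(7) ≈ 2.6458*I)
w(l, J) = -3 - 3*J - 3*l - 3*I*sqrt(7) (w(l, J) = -3*(((l + J) + 1) + I*sqrt(7)) = -3*(((J + l) + 1) + I*sqrt(7)) = -3*((1 + J + l) + I*sqrt(7)) = -3*(1 + J + l + I*sqrt(7)) = -3 - 3*J - 3*l - 3*I*sqrt(7))
24144 + w(-113, 161) = 24144 + (-3 - 3*161 - 3*(-113) - 3*I*sqrt(7)) = 24144 + (-3 - 483 + 339 - 3*I*sqrt(7)) = 24144 + (-147 - 3*I*sqrt(7)) = 23997 - 3*I*sqrt(7)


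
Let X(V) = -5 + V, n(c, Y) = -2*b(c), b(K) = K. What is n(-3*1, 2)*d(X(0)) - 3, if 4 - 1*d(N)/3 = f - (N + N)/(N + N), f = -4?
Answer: 159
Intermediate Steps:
n(c, Y) = -2*c
d(N) = 27 (d(N) = 12 - 3*(-4 - (N + N)/(N + N)) = 12 - 3*(-4 - 2*N/(2*N)) = 12 - 3*(-4 - 2*N*1/(2*N)) = 12 - 3*(-4 - 1*1) = 12 - 3*(-4 - 1) = 12 - 3*(-5) = 12 + 15 = 27)
n(-3*1, 2)*d(X(0)) - 3 = -(-6)*27 - 3 = -2*(-3)*27 - 3 = 6*27 - 3 = 162 - 3 = 159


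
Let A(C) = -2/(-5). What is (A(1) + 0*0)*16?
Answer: 32/5 ≈ 6.4000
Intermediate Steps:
A(C) = ⅖ (A(C) = -2*(-⅕) = ⅖)
(A(1) + 0*0)*16 = (⅖ + 0*0)*16 = (⅖ + 0)*16 = (⅖)*16 = 32/5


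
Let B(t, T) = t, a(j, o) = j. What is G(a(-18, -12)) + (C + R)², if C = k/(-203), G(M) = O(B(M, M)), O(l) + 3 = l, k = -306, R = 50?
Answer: 108462547/41209 ≈ 2632.0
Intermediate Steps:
O(l) = -3 + l
G(M) = -3 + M
C = 306/203 (C = -306/(-203) = -306*(-1/203) = 306/203 ≈ 1.5074)
G(a(-18, -12)) + (C + R)² = (-3 - 18) + (306/203 + 50)² = -21 + (10456/203)² = -21 + 109327936/41209 = 108462547/41209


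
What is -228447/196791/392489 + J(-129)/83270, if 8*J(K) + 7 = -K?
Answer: 1545148447993/8575511298763640 ≈ 0.00018018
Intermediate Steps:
J(K) = -7/8 - K/8 (J(K) = -7/8 + (-K)/8 = -7/8 - K/8)
-228447/196791/392489 + J(-129)/83270 = -228447/196791/392489 + (-7/8 - ⅛*(-129))/83270 = -228447*1/196791*(1/392489) + (-7/8 + 129/8)*(1/83270) = -76149/65597*1/392489 + (61/4)*(1/83270) = -76149/25746100933 + 61/333080 = 1545148447993/8575511298763640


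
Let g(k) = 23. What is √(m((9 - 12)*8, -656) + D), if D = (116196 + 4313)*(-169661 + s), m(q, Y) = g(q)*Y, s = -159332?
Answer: 5*I*√1585865301 ≈ 1.9911e+5*I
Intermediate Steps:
m(q, Y) = 23*Y
D = -39646617437 (D = (116196 + 4313)*(-169661 - 159332) = 120509*(-328993) = -39646617437)
√(m((9 - 12)*8, -656) + D) = √(23*(-656) - 39646617437) = √(-15088 - 39646617437) = √(-39646632525) = 5*I*√1585865301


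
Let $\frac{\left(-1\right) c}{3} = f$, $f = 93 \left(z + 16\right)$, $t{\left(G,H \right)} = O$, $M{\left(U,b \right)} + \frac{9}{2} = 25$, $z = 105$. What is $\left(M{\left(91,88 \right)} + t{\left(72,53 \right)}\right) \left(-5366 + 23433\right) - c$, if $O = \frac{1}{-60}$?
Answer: $\frac{24229883}{60} \approx 4.0383 \cdot 10^{5}$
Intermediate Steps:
$M{\left(U,b \right)} = \frac{41}{2}$ ($M{\left(U,b \right)} = - \frac{9}{2} + 25 = \frac{41}{2}$)
$O = - \frac{1}{60} \approx -0.016667$
$t{\left(G,H \right)} = - \frac{1}{60}$
$f = 11253$ ($f = 93 \left(105 + 16\right) = 93 \cdot 121 = 11253$)
$c = -33759$ ($c = \left(-3\right) 11253 = -33759$)
$\left(M{\left(91,88 \right)} + t{\left(72,53 \right)}\right) \left(-5366 + 23433\right) - c = \left(\frac{41}{2} - \frac{1}{60}\right) \left(-5366 + 23433\right) - -33759 = \frac{1229}{60} \cdot 18067 + 33759 = \frac{22204343}{60} + 33759 = \frac{24229883}{60}$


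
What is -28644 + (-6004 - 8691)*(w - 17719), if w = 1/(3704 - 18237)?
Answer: 3783696517208/14533 ≈ 2.6035e+8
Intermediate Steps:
w = -1/14533 (w = 1/(-14533) = -1/14533 ≈ -6.8809e-5)
-28644 + (-6004 - 8691)*(w - 17719) = -28644 + (-6004 - 8691)*(-1/14533 - 17719) = -28644 - 14695*(-257510228/14533) = -28644 + 3784112800460/14533 = 3783696517208/14533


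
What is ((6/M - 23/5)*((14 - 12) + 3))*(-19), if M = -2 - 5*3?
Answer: 7999/17 ≈ 470.53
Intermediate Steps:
M = -17 (M = -2 - 15 = -17)
((6/M - 23/5)*((14 - 12) + 3))*(-19) = ((6/(-17) - 23/5)*((14 - 12) + 3))*(-19) = ((6*(-1/17) - 23*1/5)*(2 + 3))*(-19) = ((-6/17 - 23/5)*5)*(-19) = -421/85*5*(-19) = -421/17*(-19) = 7999/17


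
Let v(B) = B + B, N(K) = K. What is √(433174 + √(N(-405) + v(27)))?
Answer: √(433174 + 3*I*√39) ≈ 658.16 + 0.01*I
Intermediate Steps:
v(B) = 2*B
√(433174 + √(N(-405) + v(27))) = √(433174 + √(-405 + 2*27)) = √(433174 + √(-405 + 54)) = √(433174 + √(-351)) = √(433174 + 3*I*√39)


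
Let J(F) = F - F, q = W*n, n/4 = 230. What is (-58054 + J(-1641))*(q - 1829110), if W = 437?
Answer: 82847121780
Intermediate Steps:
n = 920 (n = 4*230 = 920)
q = 402040 (q = 437*920 = 402040)
J(F) = 0
(-58054 + J(-1641))*(q - 1829110) = (-58054 + 0)*(402040 - 1829110) = -58054*(-1427070) = 82847121780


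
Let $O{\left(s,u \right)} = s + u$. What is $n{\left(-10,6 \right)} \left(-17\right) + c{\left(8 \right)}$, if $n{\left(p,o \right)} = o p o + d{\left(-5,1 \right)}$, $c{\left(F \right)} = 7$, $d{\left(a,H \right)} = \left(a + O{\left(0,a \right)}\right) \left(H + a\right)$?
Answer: $5447$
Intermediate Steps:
$d{\left(a,H \right)} = 2 a \left(H + a\right)$ ($d{\left(a,H \right)} = \left(a + \left(0 + a\right)\right) \left(H + a\right) = \left(a + a\right) \left(H + a\right) = 2 a \left(H + a\right)$)
$n{\left(p,o \right)} = 40 + p o^{2}$ ($n{\left(p,o \right)} = o p o + 2 \left(-5\right) \left(1 - 5\right) = p o^{2} + 2 \left(-5\right) \left(-4\right) = p o^{2} + 40 = 40 + p o^{2}$)
$n{\left(-10,6 \right)} \left(-17\right) + c{\left(8 \right)} = \left(40 - 10 \cdot 6^{2}\right) \left(-17\right) + 7 = \left(40 - 360\right) \left(-17\right) + 7 = \left(-320\right) \left(-17\right) + 7 = 5440 + 7 = 5447$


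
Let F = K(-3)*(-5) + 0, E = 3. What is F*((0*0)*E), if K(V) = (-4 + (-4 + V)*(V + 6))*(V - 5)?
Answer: 0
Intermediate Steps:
K(V) = (-5 + V)*(-4 + (-4 + V)*(6 + V)) (K(V) = (-4 + (-4 + V)*(6 + V))*(-5 + V) = (-5 + V)*(-4 + (-4 + V)*(6 + V)))
F = -1000 (F = (140 + (-3)³ - 38*(-3) - 3*(-3)²)*(-5) + 0 = (140 - 27 + 114 - 3*9)*(-5) + 0 = (140 - 27 + 114 - 27)*(-5) + 0 = 200*(-5) + 0 = -1000 + 0 = -1000)
F*((0*0)*E) = -1000*0*0*3 = -0*3 = -1000*0 = 0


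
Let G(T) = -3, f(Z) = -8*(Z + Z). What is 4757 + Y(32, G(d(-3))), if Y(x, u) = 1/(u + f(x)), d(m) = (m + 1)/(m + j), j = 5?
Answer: 2449854/515 ≈ 4757.0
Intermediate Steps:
f(Z) = -16*Z
d(m) = (1 + m)/(5 + m) (d(m) = (m + 1)/(m + 5) = (1 + m)/(5 + m))
Y(x, u) = 1/(u - 16*x)
4757 + Y(32, G(d(-3))) = 4757 + 1/(-3 - 16*32) = 4757 + 1/(-3 - 512) = 4757 + 1/(-515) = 4757 - 1/515 = 2449854/515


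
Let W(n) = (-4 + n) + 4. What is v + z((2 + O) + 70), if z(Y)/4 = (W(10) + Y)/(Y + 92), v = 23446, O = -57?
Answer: 2508822/107 ≈ 23447.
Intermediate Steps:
W(n) = n
z(Y) = 4*(10 + Y)/(92 + Y) (z(Y) = 4*((10 + Y)/(Y + 92)) = 4*((10 + Y)/(92 + Y)) = 4*(10 + Y)/(92 + Y))
v + z((2 + O) + 70) = 23446 + 4*(10 + ((2 - 57) + 70))/(92 + ((2 - 57) + 70)) = 23446 + 4*(10 + (-55 + 70))/(92 + (-55 + 70)) = 23446 + 4*(10 + 15)/(92 + 15) = 23446 + 4*25/107 = 23446 + 4*(1/107)*25 = 23446 + 100/107 = 2508822/107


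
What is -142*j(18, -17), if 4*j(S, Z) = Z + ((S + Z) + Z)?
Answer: 2343/2 ≈ 1171.5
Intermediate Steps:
j(S, Z) = S/4 + 3*Z/4 (j(S, Z) = (Z + ((S + Z) + Z))/4 = (Z + (S + 2*Z))/4 = (S + 3*Z)/4 = S/4 + 3*Z/4)
-142*j(18, -17) = -142*((1/4)*18 + (3/4)*(-17)) = -142*(9/2 - 51/4) = -142*(-33/4) = 2343/2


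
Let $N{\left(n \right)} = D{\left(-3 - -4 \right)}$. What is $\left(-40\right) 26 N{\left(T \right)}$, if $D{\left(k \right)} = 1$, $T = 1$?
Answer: $-1040$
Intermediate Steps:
$N{\left(n \right)} = 1$
$\left(-40\right) 26 N{\left(T \right)} = \left(-40\right) 26 \cdot 1 = \left(-1040\right) 1 = -1040$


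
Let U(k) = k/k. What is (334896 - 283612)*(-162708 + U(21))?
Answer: -8344265788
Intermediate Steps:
U(k) = 1
(334896 - 283612)*(-162708 + U(21)) = (334896 - 283612)*(-162708 + 1) = 51284*(-162707) = -8344265788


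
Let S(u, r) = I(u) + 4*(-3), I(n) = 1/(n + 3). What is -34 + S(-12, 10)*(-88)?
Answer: 9286/9 ≈ 1031.8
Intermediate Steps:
I(n) = 1/(3 + n)
S(u, r) = -12 + 1/(3 + u) (S(u, r) = 1/(3 + u) + 4*(-3) = 1/(3 + u) - 12 = -12 + 1/(3 + u))
-34 + S(-12, 10)*(-88) = -34 + ((-35 - 12*(-12))/(3 - 12))*(-88) = -34 + ((-35 + 144)/(-9))*(-88) = -34 - ⅑*109*(-88) = -34 - 109/9*(-88) = -34 + 9592/9 = 9286/9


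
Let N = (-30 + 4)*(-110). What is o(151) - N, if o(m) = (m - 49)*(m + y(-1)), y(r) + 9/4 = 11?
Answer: 26869/2 ≈ 13435.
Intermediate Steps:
N = 2860 (N = -26*(-110) = 2860)
y(r) = 35/4 (y(r) = -9/4 + 11 = 35/4)
o(m) = (-49 + m)*(35/4 + m) (o(m) = (m - 49)*(m + 35/4) = (-49 + m)*(35/4 + m))
o(151) - N = (-1715/4 + 151**2 - 161/4*151) - 1*2860 = (-1715/4 + 22801 - 24311/4) - 2860 = 32589/2 - 2860 = 26869/2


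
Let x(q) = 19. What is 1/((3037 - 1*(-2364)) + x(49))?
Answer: 1/5420 ≈ 0.00018450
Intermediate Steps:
1/((3037 - 1*(-2364)) + x(49)) = 1/((3037 - 1*(-2364)) + 19) = 1/((3037 + 2364) + 19) = 1/(5401 + 19) = 1/5420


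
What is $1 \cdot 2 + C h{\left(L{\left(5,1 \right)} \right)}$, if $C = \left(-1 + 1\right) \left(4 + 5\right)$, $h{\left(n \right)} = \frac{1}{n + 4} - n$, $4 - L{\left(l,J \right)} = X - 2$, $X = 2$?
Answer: $2$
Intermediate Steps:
$L{\left(l,J \right)} = 4$ ($L{\left(l,J \right)} = 4 - \left(2 - 2\right) = 4 - 0 = 4 + 0 = 4$)
$h{\left(n \right)} = \frac{1}{4 + n} - n$
$C = 0$ ($C = 0 \cdot 9 = 0$)
$1 \cdot 2 + C h{\left(L{\left(5,1 \right)} \right)} = 1 \cdot 2 + 0 \frac{1 - 4^{2} - 16}{4 + 4} = 2 + 0 \frac{1 - 16 - 16}{8} = 2 + 0 \cdot \frac{1}{8} \left(-31\right) = 2 + 0 \left(- \frac{31}{8}\right) = 2 + 0 = 2$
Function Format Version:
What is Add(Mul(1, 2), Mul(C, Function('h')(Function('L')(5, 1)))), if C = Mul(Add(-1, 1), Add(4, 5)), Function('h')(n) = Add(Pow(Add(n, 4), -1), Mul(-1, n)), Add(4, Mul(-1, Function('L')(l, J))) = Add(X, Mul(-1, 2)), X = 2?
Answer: 2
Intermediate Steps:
Function('L')(l, J) = 4 (Function('L')(l, J) = Add(4, Mul(-1, Add(2, Mul(-1, 2)))) = Add(4, Mul(-1, Add(2, -2))) = Add(4, Mul(-1, 0)) = Add(4, 0) = 4)
Function('h')(n) = Add(Pow(Add(4, n), -1), Mul(-1, n))
C = 0 (C = Mul(0, 9) = 0)
Add(Mul(1, 2), Mul(C, Function('h')(Function('L')(5, 1)))) = Add(Mul(1, 2), Mul(0, Mul(Pow(Add(4, 4), -1), Add(1, Mul(-1, Pow(4, 2)), Mul(-4, 4))))) = Add(2, Mul(0, Mul(Pow(8, -1), Add(1, Mul(-1, 16), -16)))) = Add(2, Mul(0, Mul(Rational(1, 8), Add(1, -16, -16)))) = Add(2, Mul(0, Mul(Rational(1, 8), -31))) = Add(2, Mul(0, Rational(-31, 8))) = Add(2, 0) = 2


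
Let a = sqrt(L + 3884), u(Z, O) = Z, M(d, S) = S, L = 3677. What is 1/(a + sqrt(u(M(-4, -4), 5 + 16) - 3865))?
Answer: 1/(sqrt(7561) + I*sqrt(3869)) ≈ 0.0076075 - 0.0054419*I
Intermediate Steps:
a = sqrt(7561) (a = sqrt(3677 + 3884) = sqrt(7561) ≈ 86.954)
1/(a + sqrt(u(M(-4, -4), 5 + 16) - 3865)) = 1/(sqrt(7561) + sqrt(-4 - 3865)) = 1/(sqrt(7561) + sqrt(-3869)) = 1/(sqrt(7561) + I*sqrt(3869))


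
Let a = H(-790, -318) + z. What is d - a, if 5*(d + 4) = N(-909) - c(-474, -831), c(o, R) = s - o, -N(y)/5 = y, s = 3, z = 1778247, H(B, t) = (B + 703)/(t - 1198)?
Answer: -13472975927/7580 ≈ -1.7774e+6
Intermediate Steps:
H(B, t) = (703 + B)/(-1198 + t)
N(y) = -5*y
c(o, R) = 3 - o
d = 4048/5 (d = -4 + (-5*(-909) - (3 - 1*(-474)))/5 = -4 + (4545 - (3 + 474))/5 = -4 + (4545 - 1*477)/5 = -4 + (4545 - 477)/5 = -4 + (⅕)*4068 = -4 + 4068/5 = 4048/5 ≈ 809.60)
a = 2695822539/1516 (a = (703 - 790)/(-1198 - 318) + 1778247 = -87/(-1516) + 1778247 = -1/1516*(-87) + 1778247 = 87/1516 + 1778247 = 2695822539/1516 ≈ 1.7782e+6)
d - a = 4048/5 - 1*2695822539/1516 = 4048/5 - 2695822539/1516 = -13472975927/7580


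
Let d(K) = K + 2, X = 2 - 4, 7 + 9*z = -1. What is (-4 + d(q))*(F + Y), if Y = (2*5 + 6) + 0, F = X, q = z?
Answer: -364/9 ≈ -40.444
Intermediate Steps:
z = -8/9 (z = -7/9 + (⅑)*(-1) = -7/9 - ⅑ = -8/9 ≈ -0.88889)
q = -8/9 ≈ -0.88889
X = -2
F = -2
d(K) = 2 + K
Y = 16 (Y = (10 + 6) + 0 = 16 + 0 = 16)
(-4 + d(q))*(F + Y) = (-4 + (2 - 8/9))*(-2 + 16) = (-4 + 10/9)*14 = -26/9*14 = -364/9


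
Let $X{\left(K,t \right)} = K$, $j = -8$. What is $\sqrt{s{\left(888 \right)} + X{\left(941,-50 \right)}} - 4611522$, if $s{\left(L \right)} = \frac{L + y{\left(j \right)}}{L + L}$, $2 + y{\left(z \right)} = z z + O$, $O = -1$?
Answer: $-4611522 + \frac{\sqrt{185610315}}{444} \approx -4.6115 \cdot 10^{6}$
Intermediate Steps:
$y{\left(z \right)} = -3 + z^{2}$ ($y{\left(z \right)} = -2 + \left(z z - 1\right) = -2 + \left(z^{2} - 1\right) = -2 + \left(-1 + z^{2}\right) = -3 + z^{2}$)
$s{\left(L \right)} = \frac{61 + L}{2 L}$ ($s{\left(L \right)} = \frac{L - \left(3 - \left(-8\right)^{2}\right)}{L + L} = \frac{L + \left(-3 + 64\right)}{2 L} = \left(L + 61\right) \frac{1}{2 L} = \left(61 + L\right) \frac{1}{2 L} = \frac{61 + L}{2 L}$)
$\sqrt{s{\left(888 \right)} + X{\left(941,-50 \right)}} - 4611522 = \sqrt{\frac{61 + 888}{2 \cdot 888} + 941} - 4611522 = \sqrt{\frac{1}{2} \cdot \frac{1}{888} \cdot 949 + 941} - 4611522 = \sqrt{\frac{949}{1776} + 941} - 4611522 = \sqrt{\frac{1672165}{1776}} - 4611522 = \frac{\sqrt{185610315}}{444} - 4611522 = -4611522 + \frac{\sqrt{185610315}}{444}$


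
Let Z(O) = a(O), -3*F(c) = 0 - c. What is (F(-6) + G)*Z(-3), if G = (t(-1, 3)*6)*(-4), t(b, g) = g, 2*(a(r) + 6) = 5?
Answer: 259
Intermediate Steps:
a(r) = -7/2 (a(r) = -6 + (½)*5 = -6 + 5/2 = -7/2)
F(c) = c/3 (F(c) = -(0 - c)/3 = -(-1)*c/3 = c/3)
G = -72 (G = (3*6)*(-4) = 18*(-4) = -72)
Z(O) = -7/2
(F(-6) + G)*Z(-3) = ((⅓)*(-6) - 72)*(-7/2) = (-2 - 72)*(-7/2) = -74*(-7/2) = 259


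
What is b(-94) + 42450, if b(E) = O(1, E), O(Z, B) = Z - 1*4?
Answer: 42447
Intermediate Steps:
O(Z, B) = -4 + Z (O(Z, B) = Z - 4 = -4 + Z)
b(E) = -3 (b(E) = -4 + 1 = -3)
b(-94) + 42450 = -3 + 42450 = 42447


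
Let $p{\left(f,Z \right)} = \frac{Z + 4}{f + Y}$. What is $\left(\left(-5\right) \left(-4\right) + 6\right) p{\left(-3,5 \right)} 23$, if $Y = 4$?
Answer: $5382$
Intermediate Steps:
$p{\left(f,Z \right)} = \frac{4 + Z}{4 + f}$ ($p{\left(f,Z \right)} = \frac{Z + 4}{f + 4} = \frac{4 + Z}{4 + f}$)
$\left(\left(-5\right) \left(-4\right) + 6\right) p{\left(-3,5 \right)} 23 = \left(\left(-5\right) \left(-4\right) + 6\right) \frac{4 + 5}{4 - 3} \cdot 23 = \left(20 + 6\right) 1^{-1} \cdot 9 \cdot 23 = 26 \cdot 1 \cdot 9 \cdot 23 = 26 \cdot 9 \cdot 23 = 234 \cdot 23 = 5382$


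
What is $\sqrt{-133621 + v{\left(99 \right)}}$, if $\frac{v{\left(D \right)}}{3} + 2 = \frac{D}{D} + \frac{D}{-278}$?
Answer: $\frac{i \sqrt{10327079782}}{278} \approx 365.55 i$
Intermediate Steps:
$v{\left(D \right)} = -3 - \frac{3 D}{278}$ ($v{\left(D \right)} = -6 + 3 \left(\frac{D}{D} + \frac{D}{-278}\right) = -6 + 3 \left(1 + D \left(- \frac{1}{278}\right)\right) = -6 + 3 \left(1 - \frac{D}{278}\right) = -6 - \left(-3 + \frac{3 D}{278}\right) = -3 - \frac{3 D}{278}$)
$\sqrt{-133621 + v{\left(99 \right)}} = \sqrt{-133621 - \frac{1131}{278}} = \sqrt{- \frac{37147769}{278}} = \frac{i \sqrt{10327079782}}{278}$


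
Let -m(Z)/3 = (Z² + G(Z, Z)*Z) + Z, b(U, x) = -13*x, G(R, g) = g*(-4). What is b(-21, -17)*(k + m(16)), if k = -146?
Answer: 466310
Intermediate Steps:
G(R, g) = -4*g
m(Z) = -3*Z + 9*Z² (m(Z) = -3*((Z² + (-4*Z)*Z) + Z) = -3*((Z² - 4*Z²) + Z) = -3*(-3*Z² + Z) = -3*(Z - 3*Z²) = -3*Z + 9*Z²)
b(-21, -17)*(k + m(16)) = (-13*(-17))*(-146 + 3*16*(-1 + 3*16)) = 221*(-146 + 3*16*(-1 + 48)) = 221*(-146 + 3*16*47) = 221*(-146 + 2256) = 221*2110 = 466310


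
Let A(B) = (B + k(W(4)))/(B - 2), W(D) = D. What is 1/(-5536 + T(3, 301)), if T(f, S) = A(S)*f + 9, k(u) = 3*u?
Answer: -299/1651634 ≈ -0.00018103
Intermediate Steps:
A(B) = (12 + B)/(-2 + B) (A(B) = (B + 3*4)/(B - 2) = (B + 12)/(-2 + B) = (12 + B)/(-2 + B))
T(f, S) = 9 + f*(12 + S)/(-2 + S) (T(f, S) = ((12 + S)/(-2 + S))*f + 9 = f*(12 + S)/(-2 + S) + 9 = 9 + f*(12 + S)/(-2 + S))
1/(-5536 + T(3, 301)) = 1/(-5536 + (-18 + 9*301 + 3*(12 + 301))/(-2 + 301)) = 1/(-5536 + (-18 + 2709 + 3*313)/299) = 1/(-5536 + (-18 + 2709 + 939)/299) = 1/(-5536 + (1/299)*3630) = 1/(-5536 + 3630/299) = 1/(-1651634/299) = -299/1651634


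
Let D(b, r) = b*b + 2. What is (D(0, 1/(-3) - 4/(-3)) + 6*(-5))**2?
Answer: 784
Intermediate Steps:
D(b, r) = 2 + b**2 (D(b, r) = b**2 + 2 = 2 + b**2)
(D(0, 1/(-3) - 4/(-3)) + 6*(-5))**2 = ((2 + 0**2) + 6*(-5))**2 = ((2 + 0) - 30)**2 = (2 - 30)**2 = (-28)**2 = 784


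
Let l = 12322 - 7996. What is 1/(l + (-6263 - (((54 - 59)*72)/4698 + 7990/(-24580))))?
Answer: -641538/1242401407 ≈ -0.00051637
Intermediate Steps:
l = 4326
1/(l + (-6263 - (((54 - 59)*72)/4698 + 7990/(-24580)))) = 1/(4326 + (-6263 - (((54 - 59)*72)/4698 + 7990/(-24580)))) = 1/(4326 + (-6263 - (-5*72*(1/4698) + 7990*(-1/24580)))) = 1/(4326 + (-6263 - (-360*1/4698 - 799/2458))) = 1/(4326 + (-6263 - (-20/261 - 799/2458))) = 1/(4326 + (-6263 - 1*(-257699/641538))) = 1/(4326 + (-6263 + 257699/641538)) = 1/(4326 - 4017694795/641538) = 1/(-1242401407/641538) = -641538/1242401407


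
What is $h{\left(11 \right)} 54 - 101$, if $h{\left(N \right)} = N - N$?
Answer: $-101$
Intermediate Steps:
$h{\left(N \right)} = 0$
$h{\left(11 \right)} 54 - 101 = 0 \cdot 54 - 101 = 0 - 101 = -101$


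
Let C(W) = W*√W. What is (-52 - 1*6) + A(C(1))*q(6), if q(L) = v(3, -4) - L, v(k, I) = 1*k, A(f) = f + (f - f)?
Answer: -61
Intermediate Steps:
C(W) = W^(3/2)
A(f) = f (A(f) = f + 0 = f)
v(k, I) = k
q(L) = 3 - L
(-52 - 1*6) + A(C(1))*q(6) = (-52 - 1*6) + 1^(3/2)*(3 - 1*6) = (-52 - 6) + 1*(3 - 6) = -58 + 1*(-3) = -58 - 3 = -61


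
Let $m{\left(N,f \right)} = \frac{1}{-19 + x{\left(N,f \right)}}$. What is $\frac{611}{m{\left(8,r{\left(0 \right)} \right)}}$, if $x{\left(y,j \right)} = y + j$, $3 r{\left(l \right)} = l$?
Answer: $-6721$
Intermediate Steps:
$r{\left(l \right)} = \frac{l}{3}$
$x{\left(y,j \right)} = j + y$
$m{\left(N,f \right)} = \frac{1}{-19 + N + f}$ ($m{\left(N,f \right)} = \frac{1}{-19 + \left(f + N\right)} = \frac{1}{-19 + \left(N + f\right)} = \frac{1}{-19 + N + f}$)
$\frac{611}{m{\left(8,r{\left(0 \right)} \right)}} = \frac{611}{\frac{1}{-19 + 8 + \frac{1}{3} \cdot 0}} = \frac{611}{\frac{1}{-19 + 8 + 0}} = \frac{611}{\frac{1}{-11}} = \frac{611}{- \frac{1}{11}} = 611 \left(-11\right) = -6721$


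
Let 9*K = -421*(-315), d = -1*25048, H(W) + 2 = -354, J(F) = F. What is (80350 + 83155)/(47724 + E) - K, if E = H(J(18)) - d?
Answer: -1066886255/72416 ≈ -14733.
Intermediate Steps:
H(W) = -356 (H(W) = -2 - 354 = -356)
d = -25048
E = 24692 (E = -356 - 1*(-25048) = -356 + 25048 = 24692)
K = 14735 (K = (-421*(-315))/9 = (⅑)*132615 = 14735)
(80350 + 83155)/(47724 + E) - K = (80350 + 83155)/(47724 + 24692) - 1*14735 = 163505/72416 - 14735 = -1066886255/72416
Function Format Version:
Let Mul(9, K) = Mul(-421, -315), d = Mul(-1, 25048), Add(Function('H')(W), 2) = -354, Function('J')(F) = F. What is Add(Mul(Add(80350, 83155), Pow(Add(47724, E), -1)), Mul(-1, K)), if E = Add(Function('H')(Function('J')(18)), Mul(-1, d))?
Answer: Rational(-1066886255, 72416) ≈ -14733.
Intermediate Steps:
Function('H')(W) = -356 (Function('H')(W) = Add(-2, -354) = -356)
d = -25048
E = 24692 (E = Add(-356, Mul(-1, -25048)) = Add(-356, 25048) = 24692)
K = 14735 (K = Mul(Rational(1, 9), Mul(-421, -315)) = Mul(Rational(1, 9), 132615) = 14735)
Add(Mul(Add(80350, 83155), Pow(Add(47724, E), -1)), Mul(-1, K)) = Add(Mul(Add(80350, 83155), Pow(Add(47724, 24692), -1)), Mul(-1, 14735)) = Add(Mul(163505, Pow(72416, -1)), -14735) = Add(Mul(163505, Rational(1, 72416)), -14735) = Add(Rational(163505, 72416), -14735) = Rational(-1066886255, 72416)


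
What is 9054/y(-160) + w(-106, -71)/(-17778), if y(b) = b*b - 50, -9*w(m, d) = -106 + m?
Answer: 360810377/1022012775 ≈ 0.35304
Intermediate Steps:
w(m, d) = 106/9 - m/9 (w(m, d) = -(-106 + m)/9 = 106/9 - m/9)
y(b) = -50 + b² (y(b) = b² - 50 = -50 + b²)
9054/y(-160) + w(-106, -71)/(-17778) = 9054/(-50 + (-160)²) + (106/9 - ⅑*(-106))/(-17778) = 9054/(-50 + 25600) + (106/9 + 106/9)*(-1/17778) = 9054/25550 + (212/9)*(-1/17778) = 9054*(1/25550) - 106/80001 = 4527/12775 - 106/80001 = 360810377/1022012775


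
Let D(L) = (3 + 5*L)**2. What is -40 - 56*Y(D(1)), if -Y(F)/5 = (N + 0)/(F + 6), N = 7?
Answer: -12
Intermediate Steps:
Y(F) = -35/(6 + F) (Y(F) = -5*(7 + 0)/(F + 6) = -35/(6 + F))
-40 - 56*Y(D(1)) = -40 - (-1960)/(6 + (3 + 5*1)**2) = -40 - (-1960)/(6 + (3 + 5)**2) = -40 - (-1960)/(6 + 8**2) = -40 - (-1960)/(6 + 64) = -40 - (-1960)/70 = -40 - 56*(-1/2) = -40 + 28 = -12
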